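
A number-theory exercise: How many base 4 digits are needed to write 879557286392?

879557286392 in base 4 is 30303021230301213320, which has 20 digits.

20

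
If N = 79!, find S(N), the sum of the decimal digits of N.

441

79! = 894618213078297528685144171539831652069808216779571907213868063227837990693501860533361810841010176000000000000000000
Sum of its 117 digits: 441.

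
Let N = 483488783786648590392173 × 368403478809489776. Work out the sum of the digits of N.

199

483488783786648590392173 × 368403478809489776 = 178118949912370577950240516404969873923248
Sum of its 42 digits: 199.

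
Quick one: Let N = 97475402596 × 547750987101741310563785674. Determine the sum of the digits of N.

178

97475402596 × 547750987101741310563785674 = 53392247990098637459849676311007209704
Sum of its 38 digits: 178.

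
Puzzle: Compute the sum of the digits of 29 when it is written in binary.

4

29 in base 2 is 11101.
Digit sum: 1+1+1+0+1 = 4.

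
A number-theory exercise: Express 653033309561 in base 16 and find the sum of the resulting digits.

653033309561 in base 16 is 980BD18579.
Digit sum: 9+8+0+11+13+1+8+5+7+9 = 71.

71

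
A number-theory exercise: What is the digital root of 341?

8

3+4+1 = 8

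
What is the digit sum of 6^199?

747

6^199 = 71137537302004566799495815253128955390498124225748238249246513155852154924936623169845356556792849549468802577779354971825744206752932540397335931986640896
Sum of its 155 digits: 747.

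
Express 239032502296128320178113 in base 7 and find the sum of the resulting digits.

83

239032502296128320178113 in base 7 is 3431453004214154466631023251.
Digit sum: 3+4+3+1+4+5+3+0+0+4+2+1+4+1+5+4+4+6+6+6+3+1+0+2+3+2+5+1 = 83.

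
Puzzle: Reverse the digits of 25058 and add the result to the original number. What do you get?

110110

Reverse of 25058 is 85052.
25058 + 85052 = 110110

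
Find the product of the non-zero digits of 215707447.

54880

2×1×5×7×7×4×4×7 = 54880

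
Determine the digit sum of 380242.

19

3+8+0+2+4+2 = 19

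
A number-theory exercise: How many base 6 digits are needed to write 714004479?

12

714004479 in base 6 is 154503332143, which has 12 digits.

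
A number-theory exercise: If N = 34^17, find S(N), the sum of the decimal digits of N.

112

34^17 = 108428035605965932354207744
Sum of its 27 digits: 112.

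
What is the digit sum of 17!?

63

17! = 355687428096000
Sum of its 15 digits: 63.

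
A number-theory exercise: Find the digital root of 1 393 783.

7

1+3+9+3+7+8+3 = 34
3+4 = 7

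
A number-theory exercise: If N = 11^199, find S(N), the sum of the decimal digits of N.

11^199 = 1726411604186016583747109512685560309623483854554434407388410414639784223789081037046056424175753141648716527748945549540857806215264173910909628312940005671566125086878597894212880871602378558606937088081091
Sum of its 208 digits: 920.

920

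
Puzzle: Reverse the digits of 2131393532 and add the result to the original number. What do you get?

4485324844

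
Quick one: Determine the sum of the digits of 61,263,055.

6+1+2+6+3+0+5+5 = 28

28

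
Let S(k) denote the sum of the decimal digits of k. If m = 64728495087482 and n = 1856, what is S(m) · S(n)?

1480

S(64728495087482) = 6+4+7+2+8+4+9+5+0+8+7+4+8+2 = 74.
S(1856) = 1+8+5+6 = 20.
74 · 20 = 1480.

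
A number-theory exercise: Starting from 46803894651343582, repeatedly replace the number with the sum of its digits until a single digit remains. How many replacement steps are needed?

46803894651343582 → 79 → 16 → 7 (3 steps)

3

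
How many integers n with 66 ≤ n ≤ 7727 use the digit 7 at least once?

2619

The integers in [66, 7727] that use the digit 7 at least once: 67, 70, 71, 72, 73, 74, …, 7726, 7727.
2619 qualify.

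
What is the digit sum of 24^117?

24^117 = 305291898946196392860140521198989319657780479548320072885644939599261312157296663366698698917992818024370122280952126825232324259619891706560247426579425786855424
Sum of its 162 digits: 783.

783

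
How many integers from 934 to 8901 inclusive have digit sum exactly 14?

446

The integers in [934, 8901] that have digit sum exactly 14: 941, 950, 1049, 1058, 1067, 1076, …, 8510, 8600.
446 qualify.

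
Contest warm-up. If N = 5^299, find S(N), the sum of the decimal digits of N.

938

5^299 = 98181869305954531061915439099725512859504310249988991302230982343742105094434317129201957680746639045543671431302637570263358372208494378056150296482179269045062109289197238570778836219687946140766143798828125
Sum of its 209 digits: 938.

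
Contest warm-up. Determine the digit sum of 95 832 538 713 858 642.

9+5+8+3+2+5+3+8+7+1+3+8+5+8+6+4+2 = 87

87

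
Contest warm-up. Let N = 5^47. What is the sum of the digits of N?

128

5^47 = 710542735760100185871124267578125
Sum of its 33 digits: 128.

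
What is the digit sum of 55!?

279

55! = 12696403353658275925965100847566516959580321051449436762275840000000000000
Sum of its 74 digits: 279.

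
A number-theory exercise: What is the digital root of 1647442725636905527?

4

1+6+4+7+4+4+2+7+2+5+6+3+6+9+0+5+5+2+7 = 85
8+5 = 13
1+3 = 4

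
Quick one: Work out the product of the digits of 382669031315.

0

3×8×2×6×6×9×0×3×1×3×1×5 = 0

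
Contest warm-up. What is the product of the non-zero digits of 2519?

2×5×1×9 = 90

90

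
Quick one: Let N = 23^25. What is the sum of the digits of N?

167

23^25 = 11045767571919545466173812409689943
Sum of its 35 digits: 167.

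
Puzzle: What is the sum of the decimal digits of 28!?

90

28! = 304888344611713860501504000000
Sum of its 30 digits: 90.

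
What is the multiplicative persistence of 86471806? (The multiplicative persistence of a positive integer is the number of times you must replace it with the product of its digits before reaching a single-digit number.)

86471806 → 0 (1 step)

1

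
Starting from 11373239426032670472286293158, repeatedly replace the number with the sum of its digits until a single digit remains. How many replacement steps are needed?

2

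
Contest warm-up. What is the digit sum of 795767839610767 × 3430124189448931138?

145

795767839610767 × 3430124189448931138 = 2729582515834409193363226106362846
Sum of its 34 digits: 145.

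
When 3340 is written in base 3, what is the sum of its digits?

3340 in base 3 is 11120201.
Digit sum: 1+1+1+2+0+2+0+1 = 8.

8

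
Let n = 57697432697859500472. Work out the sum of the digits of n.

105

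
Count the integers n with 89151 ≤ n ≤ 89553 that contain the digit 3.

158

The integers in [89151, 89553] that contain the digit 3: 89153, 89163, 89173, 89183, 89193, 89203, …, 89543, 89553.
158 qualify.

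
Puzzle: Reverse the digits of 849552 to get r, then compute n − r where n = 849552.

Reverse of 849552 is 255948.
849552 − 255948 = 593604

593604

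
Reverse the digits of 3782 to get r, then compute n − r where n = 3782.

Reverse of 3782 is 2873.
3782 − 2873 = 909

909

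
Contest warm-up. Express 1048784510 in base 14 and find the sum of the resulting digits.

46

1048784510 in base 14 is 9D40A154.
Digit sum: 9+13+4+0+10+1+5+4 = 46.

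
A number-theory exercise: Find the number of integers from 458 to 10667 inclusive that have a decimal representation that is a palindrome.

151

The integers in [458, 10667] that have a decimal representation that is a palindrome: 464, 474, 484, 494, 505, 515, …, 10501, 10601.
151 qualify.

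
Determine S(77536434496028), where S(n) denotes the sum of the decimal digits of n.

68

7+7+5+3+6+4+3+4+4+9+6+0+2+8 = 68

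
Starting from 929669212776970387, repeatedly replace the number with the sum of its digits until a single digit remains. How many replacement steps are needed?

929669212776970387 → 100 → 1 (2 steps)

2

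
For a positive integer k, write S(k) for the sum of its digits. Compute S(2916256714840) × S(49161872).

2090

S(2916256714840) = 2+9+1+6+2+5+6+7+1+4+8+4+0 = 55.
S(49161872) = 4+9+1+6+1+8+7+2 = 38.
55 · 38 = 2090.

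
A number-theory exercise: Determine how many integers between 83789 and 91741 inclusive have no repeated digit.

The integers in [83789, 91741] that have no repeated digit: 83790, 83791, 83792, 83794, 83795, 83796, …, 91738, 91740.
2335 qualify.

2335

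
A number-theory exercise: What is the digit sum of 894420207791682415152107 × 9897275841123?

177

894420207791682415152107 × 9897275841123 = 8852323514388832013787857888410696161
Sum of its 37 digits: 177.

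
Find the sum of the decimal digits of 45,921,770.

35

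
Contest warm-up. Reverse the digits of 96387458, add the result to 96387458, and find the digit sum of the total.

Reversal of 96387458 is 85478369; 96387458 + 85478369 = 181865827.
Digit sum of 181865827: 1+8+1+8+6+5+8+2+7 = 46.

46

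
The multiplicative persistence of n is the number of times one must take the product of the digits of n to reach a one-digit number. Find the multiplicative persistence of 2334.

3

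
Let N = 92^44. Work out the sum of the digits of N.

92^44 = 255072948974802968476778703118602155888789589652626918214436008063165171238549372010496
Sum of its 87 digits: 409.

409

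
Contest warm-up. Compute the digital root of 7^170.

4

The digital root of n equals n mod 9 (or 9 when 9 | n), so we need 7^170 mod 9.
7^170 ≡ 4 (mod 9), so the digital root is 4.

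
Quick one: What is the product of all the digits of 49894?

10368

4×9×8×9×4 = 10368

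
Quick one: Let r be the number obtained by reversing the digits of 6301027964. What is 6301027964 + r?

10998229000

Reverse of 6301027964 is 4697201036.
6301027964 + 4697201036 = 10998229000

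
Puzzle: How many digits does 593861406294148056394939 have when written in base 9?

25

593861406294148056394939 in base 9 is 7400358740484175870083051, which has 25 digits.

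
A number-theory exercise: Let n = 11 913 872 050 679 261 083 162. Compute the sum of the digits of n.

88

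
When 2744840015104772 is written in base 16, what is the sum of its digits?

92

2744840015104772 in base 16 is 9C06ADE10CB04.
Digit sum: 9+12+0+6+10+13+14+1+0+12+11+0+4 = 92.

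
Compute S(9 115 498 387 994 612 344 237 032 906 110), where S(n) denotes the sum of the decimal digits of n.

131

9+1+1+5+4+9+8+3+8+7+9+9+4+6+1+2+3+4+4+2+3+7+0+3+2+9+0+6+1+1+0 = 131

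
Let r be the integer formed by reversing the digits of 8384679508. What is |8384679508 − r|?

324914670

Reverse of 8384679508 is 8059764838.
|8384679508 − 8059764838| = 324914670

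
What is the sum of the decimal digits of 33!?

144

33! = 8683317618811886495518194401280000000
Sum of its 37 digits: 144.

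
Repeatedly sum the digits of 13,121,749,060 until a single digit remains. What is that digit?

1+3+1+2+1+7+4+9+0+6+0 = 34
3+4 = 7

7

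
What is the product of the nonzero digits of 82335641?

17280

8×2×3×3×5×6×4×1 = 17280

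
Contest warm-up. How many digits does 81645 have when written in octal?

81645 in base 8 is 237355, which has 6 digits.

6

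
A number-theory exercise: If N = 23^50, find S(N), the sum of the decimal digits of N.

23^50 = 122008981252869411022491112993141891091036959856659100591281395343249
Sum of its 69 digits: 286.

286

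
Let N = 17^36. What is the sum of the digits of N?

17^36 = 197770344305988984840145602058543169130838081
Sum of its 45 digits: 199.

199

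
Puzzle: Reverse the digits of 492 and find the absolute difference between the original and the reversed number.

198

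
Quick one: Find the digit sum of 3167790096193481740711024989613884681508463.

197

3+1+6+7+7+9+0+0+9+6+1+9+3+4+8+1+7+4+0+7+1+1+0+2+4+9+8+9+6+1+3+8+8+4+6+8+1+5+0+8+4+6+3 = 197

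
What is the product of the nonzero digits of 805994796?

4898880

8×5×9×9×4×7×9×6 = 4898880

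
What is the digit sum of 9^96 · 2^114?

630

9^96 · 2^114 = 840814924568272651494734785157220692659357591595581408666258018848910645859992875583334129629681275557796212884970239105695744
Sum of its 126 digits: 630.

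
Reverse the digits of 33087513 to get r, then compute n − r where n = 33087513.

Reverse of 33087513 is 31578033.
33087513 − 31578033 = 1509480

1509480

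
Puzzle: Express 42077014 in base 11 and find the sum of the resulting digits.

34

42077014 in base 11 is 2182A0A1.
Digit sum: 2+1+8+2+10+0+10+1 = 34.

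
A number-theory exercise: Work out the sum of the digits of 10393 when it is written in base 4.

10393 in base 4 is 2202121.
Digit sum: 2+2+0+2+1+2+1 = 10.

10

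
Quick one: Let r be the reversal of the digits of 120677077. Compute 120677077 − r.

-650098944

Reverse of 120677077 is 770776021.
120677077 − 770776021 = -650098944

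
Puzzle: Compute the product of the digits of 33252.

3×3×2×5×2 = 180

180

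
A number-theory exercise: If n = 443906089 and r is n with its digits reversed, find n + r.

1424515433

Reverse of 443906089 is 980609344.
443906089 + 980609344 = 1424515433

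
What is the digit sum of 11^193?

11^193 = 974514343105327213540549556400011238463413822360299423722022789302645646291085114792014739642469630822035779602816696428098048114213495279535747463925885516539438995822665939368094506258818385935870731
Sum of its 201 digits: 893.

893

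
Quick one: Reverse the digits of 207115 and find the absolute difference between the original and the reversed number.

Reverse of 207115 is 511702.
|207115 − 511702| = 304587

304587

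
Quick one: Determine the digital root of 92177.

8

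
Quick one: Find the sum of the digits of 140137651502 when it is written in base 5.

140137651502 in base 5 is 4244000214322002.
Digit sum: 4+2+4+4+0+0+0+2+1+4+3+2+2+0+0+2 = 30.

30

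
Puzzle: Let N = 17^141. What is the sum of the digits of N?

791

17^141 = 311385162313144107424873085781559072480877648857389823050107709241416742258473647555902209193076546579989129429693388636220054676046019437442998040875220981995532229959710417
Sum of its 174 digits: 791.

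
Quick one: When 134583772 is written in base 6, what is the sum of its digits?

134583772 in base 6 is 21204333004.
Digit sum: 2+1+2+0+4+3+3+3+0+0+4 = 22.

22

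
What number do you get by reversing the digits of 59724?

42795

Reversing 59724 gives 42795.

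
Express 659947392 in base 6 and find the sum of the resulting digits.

32

659947392 in base 6 is 145252544000.
Digit sum: 1+4+5+2+5+2+5+4+4+0+0+0 = 32.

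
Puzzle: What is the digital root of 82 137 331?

1

8+2+1+3+7+3+3+1 = 28
2+8 = 10
1+0 = 1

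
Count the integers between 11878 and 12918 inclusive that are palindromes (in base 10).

10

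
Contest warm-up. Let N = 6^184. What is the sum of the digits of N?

6^184 = 151296914269081685901957184097571302596718090703718896314018460612892566581646735062081091813502365411336573225931623528175304412792470630301696
Sum of its 144 digits: 603.

603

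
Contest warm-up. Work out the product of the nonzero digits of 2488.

2×4×8×8 = 512

512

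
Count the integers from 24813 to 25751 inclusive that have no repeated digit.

311

The integers in [24813, 25751] that have no repeated digit: 24813, 24815, 24816, 24817, 24819, 24830, …, 25748, 25749.
311 qualify.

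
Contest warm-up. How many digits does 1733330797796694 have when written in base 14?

14

1733330797796694 in base 14 is 228059302DAA7C, which has 14 digits.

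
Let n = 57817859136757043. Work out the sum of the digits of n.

86

5+7+8+1+7+8+5+9+1+3+6+7+5+7+0+4+3 = 86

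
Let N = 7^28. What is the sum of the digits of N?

7^28 = 459986536544739960976801
Sum of its 24 digits: 133.

133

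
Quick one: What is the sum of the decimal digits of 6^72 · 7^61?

6^72 · 7^61 = 378329728277204504363146416754785460419115292252485841360020248955931961168508342520511690422221035590909952
Sum of its 108 digits: 441.

441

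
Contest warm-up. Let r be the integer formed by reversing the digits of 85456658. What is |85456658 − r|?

Reverse of 85456658 is 85665458.
|85456658 − 85665458| = 208800

208800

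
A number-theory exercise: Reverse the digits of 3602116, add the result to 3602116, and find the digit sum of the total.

38

Reversal of 3602116 is 6112063; 3602116 + 6112063 = 9714179.
Digit sum of 9714179: 9+7+1+4+1+7+9 = 38.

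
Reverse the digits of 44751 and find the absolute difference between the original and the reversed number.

29007

Reverse of 44751 is 15744.
|44751 − 15744| = 29007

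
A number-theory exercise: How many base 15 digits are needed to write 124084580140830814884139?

124084580140830814884139 in base 15 is 58E61B9A758949291094, which has 20 digits.

20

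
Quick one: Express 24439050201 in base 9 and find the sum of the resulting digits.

24439050201 in base 9 is 70065341313.
Digit sum: 7+0+0+6+5+3+4+1+3+1+3 = 33.

33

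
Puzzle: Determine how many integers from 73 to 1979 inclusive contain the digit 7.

The integers in [73, 1979] that contain the digit 7: 73, 74, 75, 76, 77, 78, …, 1978, 1979.
530 qualify.

530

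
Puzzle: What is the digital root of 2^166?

The digital root of n equals n mod 9 (or 9 when 9 | n), so we need 2^166 mod 9.
2^166 ≡ 7 (mod 9), so the digital root is 7.

7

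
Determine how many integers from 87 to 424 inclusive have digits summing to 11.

The integers in [87, 424] that have digits summing to 11: 92, 119, 128, 137, 146, 155, …, 407, 416.
31 qualify.

31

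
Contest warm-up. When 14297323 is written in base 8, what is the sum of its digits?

33

14297323 in base 8 is 66424353.
Digit sum: 6+6+4+2+4+3+5+3 = 33.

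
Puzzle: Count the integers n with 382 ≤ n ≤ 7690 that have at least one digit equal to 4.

The integers in [382, 7690] that have at least one digit equal to 4: 384, 394, 400, 401, 402, 403, …, 7674, 7684.
2765 qualify.

2765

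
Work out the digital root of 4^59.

7

The digital root of n equals n mod 9 (or 9 when 9 | n), so we need 4^59 mod 9.
4^59 ≡ 7 (mod 9), so the digital root is 7.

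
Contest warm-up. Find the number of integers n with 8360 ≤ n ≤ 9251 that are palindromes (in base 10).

9

The integers in [8360, 9251] that are palindromes (in base 10): 8448, 8558, 8668, 8778, 8888, 8998, 9009, 9119, 9229.
9 qualify.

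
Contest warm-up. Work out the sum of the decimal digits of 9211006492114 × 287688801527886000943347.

9211006492114 × 287688801527886000943347 = 2649903418581853997099266345316265558
Sum of its 37 digits: 186.

186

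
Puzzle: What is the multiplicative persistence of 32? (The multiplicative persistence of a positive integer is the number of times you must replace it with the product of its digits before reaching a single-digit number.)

32 → 6 (1 step)

1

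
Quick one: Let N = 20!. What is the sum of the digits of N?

54

20! = 2432902008176640000
Sum of its 19 digits: 54.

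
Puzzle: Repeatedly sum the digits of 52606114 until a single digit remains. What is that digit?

5+2+6+0+6+1+1+4 = 25
2+5 = 7

7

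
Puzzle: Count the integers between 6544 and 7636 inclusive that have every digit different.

554

The integers in [6544, 7636] that have every digit different: 6547, 6548, 6549, 6570, 6571, 6572, …, 7634, 7635.
554 qualify.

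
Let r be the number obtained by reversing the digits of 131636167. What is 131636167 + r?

893272298

Reverse of 131636167 is 761636131.
131636167 + 761636131 = 893272298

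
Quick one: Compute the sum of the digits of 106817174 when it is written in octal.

37

106817174 in base 8 is 627363226.
Digit sum: 6+2+7+3+6+3+2+2+6 = 37.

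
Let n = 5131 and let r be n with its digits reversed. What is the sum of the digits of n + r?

Reversal of 5131 is 1315; 5131 + 1315 = 6446.
Digit sum of 6446: 6+4+4+6 = 20.

20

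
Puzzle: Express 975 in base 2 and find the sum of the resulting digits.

975 in base 2 is 1111001111.
Digit sum: 1+1+1+1+0+0+1+1+1+1 = 8.

8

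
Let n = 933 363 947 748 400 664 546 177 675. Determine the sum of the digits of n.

134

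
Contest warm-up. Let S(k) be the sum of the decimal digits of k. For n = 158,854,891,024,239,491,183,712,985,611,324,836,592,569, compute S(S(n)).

First digit sum: 197.
1+9+7 = 17.

17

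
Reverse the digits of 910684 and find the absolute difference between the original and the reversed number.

424665

Reverse of 910684 is 486019.
|910684 − 486019| = 424665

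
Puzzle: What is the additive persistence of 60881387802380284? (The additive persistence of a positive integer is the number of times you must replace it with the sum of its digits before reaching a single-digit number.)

3

60881387802380284 → 76 → 13 → 4 (3 steps)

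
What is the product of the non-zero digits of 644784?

21504

6×4×4×7×8×4 = 21504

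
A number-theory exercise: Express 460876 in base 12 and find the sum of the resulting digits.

31

460876 in base 12 is 1A2864.
Digit sum: 1+10+2+8+6+4 = 31.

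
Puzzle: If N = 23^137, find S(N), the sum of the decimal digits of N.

794

23^137 = 3603408796636394106131033457901401161620272319323062878168247797107107060878910273075521213259515593914935716349070812432167922354276365875665683863440450667848319819735572257352144159703
Sum of its 187 digits: 794.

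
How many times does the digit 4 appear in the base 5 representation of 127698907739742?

4

127698907739742 in base 5 is 113214204330340132432.
The digit 4 appears 4 times.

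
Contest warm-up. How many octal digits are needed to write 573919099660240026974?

573919099660240026974 in base 8 is 76162721706144447376536, which has 23 digits.

23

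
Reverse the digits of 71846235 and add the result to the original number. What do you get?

125111052

Reverse of 71846235 is 53264817.
71846235 + 53264817 = 125111052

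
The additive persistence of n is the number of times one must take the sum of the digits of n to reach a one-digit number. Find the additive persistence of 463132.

3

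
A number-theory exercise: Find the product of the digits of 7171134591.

26460

7×1×7×1×1×3×4×5×9×1 = 26460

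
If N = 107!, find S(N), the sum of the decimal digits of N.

107! = 12265202031961379393517517010387338887131568154382945052653251412013535324922144249034658613287059061933743916719318560380966506520420000368175349760000000000000000000000000
Sum of its 173 digits: 594.

594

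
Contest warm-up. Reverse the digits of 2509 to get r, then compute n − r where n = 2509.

Reverse of 2509 is 9052.
2509 − 9052 = -6543

-6543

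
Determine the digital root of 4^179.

The digital root of n equals n mod 9 (or 9 when 9 | n), so we need 4^179 mod 9.
4^179 ≡ 7 (mod 9), so the digital root is 7.

7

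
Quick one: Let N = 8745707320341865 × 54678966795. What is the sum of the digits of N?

117

8745707320341865 × 54678966795 = 478206240167761264383372675
Sum of its 27 digits: 117.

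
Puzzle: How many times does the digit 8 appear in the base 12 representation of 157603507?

1

157603507 in base 12 is 44945897.
The digit 8 appears 1 time.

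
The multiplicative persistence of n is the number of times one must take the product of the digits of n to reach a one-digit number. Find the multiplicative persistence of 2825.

2825 → 160 → 0 (2 steps)

2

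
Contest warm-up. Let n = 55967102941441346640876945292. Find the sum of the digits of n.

5+5+9+6+7+1+0+2+9+4+1+4+4+1+3+4+6+6+4+0+8+7+6+9+4+5+2+9+2 = 133

133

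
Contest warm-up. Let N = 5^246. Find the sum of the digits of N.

712

5^246 = 8843436600416711296395624307507609160822784373182752138264272353452638006438325307362823683555623143998000429000857255523322981321555913414300675867707468569278717041015625
Sum of its 172 digits: 712.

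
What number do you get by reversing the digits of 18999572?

Reversing 18999572 gives 27599981.

27599981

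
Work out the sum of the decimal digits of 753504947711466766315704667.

7+5+3+5+0+4+9+4+7+7+1+1+4+6+6+7+6+6+3+1+5+7+0+4+6+6+7 = 127

127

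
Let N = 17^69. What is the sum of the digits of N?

17^69 = 7961145753492658188015880378976844387030440651052782229932477774154576998240582422097
Sum of its 85 digits: 404.

404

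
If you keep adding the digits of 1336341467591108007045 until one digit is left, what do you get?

1+3+3+6+3+4+1+4+6+7+5+9+1+1+0+8+0+0+7+0+4+5 = 78
7+8 = 15
1+5 = 6
(Equivalently, 1336341467591108007045 mod 9 = 6.)

6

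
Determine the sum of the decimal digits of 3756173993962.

3+7+5+6+1+7+3+9+9+3+9+6+2 = 70

70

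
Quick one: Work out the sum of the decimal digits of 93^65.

93^65 = 89411144899219809854090858163144855647271242225568742698542713906213037741825128734661241251383987868113832255827261440916537693
Sum of its 128 digits: 576.

576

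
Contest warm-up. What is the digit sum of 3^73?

3^73 = 67585198634817523235520443624317923
Sum of its 35 digits: 153.

153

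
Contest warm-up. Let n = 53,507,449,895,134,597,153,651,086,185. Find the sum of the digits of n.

137

5+3+5+0+7+4+4+9+8+9+5+1+3+4+5+9+7+1+5+3+6+5+1+0+8+6+1+8+5 = 137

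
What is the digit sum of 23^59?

326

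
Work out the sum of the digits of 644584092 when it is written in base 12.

42

644584092 in base 12 is 15BA53250.
Digit sum: 1+5+11+10+5+3+2+5+0 = 42.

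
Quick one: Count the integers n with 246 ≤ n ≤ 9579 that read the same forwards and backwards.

161

The integers in [246, 9579] that read the same forwards and backwards: 252, 262, 272, 282, 292, 303, …, 9449, 9559.
161 qualify.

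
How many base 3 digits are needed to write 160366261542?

24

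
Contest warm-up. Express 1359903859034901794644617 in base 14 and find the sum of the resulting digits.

132

1359903859034901794644617 in base 14 is 123799458894646708A54D.
Digit sum: 1+2+3+7+9+9+4+5+8+8+9+4+6+4+6+7+0+8+10+5+4+13 = 132.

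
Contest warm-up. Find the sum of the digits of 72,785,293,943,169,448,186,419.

7+2+7+8+5+2+9+3+9+4+3+1+6+9+4+4+8+1+8+6+4+1+9 = 120

120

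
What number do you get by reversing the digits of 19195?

59191

Reversing 19195 gives 59191.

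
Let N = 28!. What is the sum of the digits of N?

90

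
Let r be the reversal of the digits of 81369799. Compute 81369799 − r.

-18426519

Reverse of 81369799 is 99796318.
81369799 − 99796318 = -18426519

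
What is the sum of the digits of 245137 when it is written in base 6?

245137 in base 6 is 5130521.
Digit sum: 5+1+3+0+5+2+1 = 17.

17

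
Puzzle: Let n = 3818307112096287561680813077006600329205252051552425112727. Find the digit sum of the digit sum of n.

11

First digit sum: 209.
2+0+9 = 11.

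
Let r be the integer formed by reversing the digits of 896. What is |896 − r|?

Reverse of 896 is 698.
|896 − 698| = 198

198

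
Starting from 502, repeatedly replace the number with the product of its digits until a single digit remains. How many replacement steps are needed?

502 → 0 (1 step)

1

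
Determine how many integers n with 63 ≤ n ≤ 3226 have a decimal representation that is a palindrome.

The integers in [63, 3226] that have a decimal representation that is a palindrome: 66, 77, 88, 99, 101, 111, …, 3113, 3223.
117 qualify.

117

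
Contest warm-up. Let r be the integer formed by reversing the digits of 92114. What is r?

Reversing 92114 gives 41129.

41129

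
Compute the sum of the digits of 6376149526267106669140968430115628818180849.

197

6+3+7+6+1+4+9+5+2+6+2+6+7+1+0+6+6+6+9+1+4+0+9+6+8+4+3+0+1+1+5+6+2+8+8+1+8+1+8+0+8+4+9 = 197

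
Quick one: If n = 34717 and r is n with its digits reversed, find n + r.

Reverse of 34717 is 71743.
34717 + 71743 = 106460

106460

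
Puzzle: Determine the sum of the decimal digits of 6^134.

6^134 = 187183494765134247677915130856645218524883418468081991214190614586612942224365243787983073985528590237696
Sum of its 105 digits: 495.

495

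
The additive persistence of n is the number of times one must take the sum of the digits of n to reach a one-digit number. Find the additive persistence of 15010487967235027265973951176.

3

15010487967235027265973951176 → 128 → 11 → 2 (3 steps)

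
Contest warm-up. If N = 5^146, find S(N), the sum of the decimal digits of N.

5^146 = 1121038771459853656738983666631932905024209553501212617405654627111832866148688481189310550689697265625
Sum of its 103 digits: 457.

457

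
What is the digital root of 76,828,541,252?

5

7+6+8+2+8+5+4+1+2+5+2 = 50
5+0 = 5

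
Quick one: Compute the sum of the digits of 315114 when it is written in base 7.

315114 in base 7 is 2451462.
Digit sum: 2+4+5+1+4+6+2 = 24.

24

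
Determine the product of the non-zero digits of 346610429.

31104

3×4×6×6×1×4×2×9 = 31104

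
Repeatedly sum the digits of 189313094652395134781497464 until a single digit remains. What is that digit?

9

1+8+9+3+1+3+0+9+4+6+5+2+3+9+5+1+3+4+7+8+1+4+9+7+4+6+4 = 126
1+2+6 = 9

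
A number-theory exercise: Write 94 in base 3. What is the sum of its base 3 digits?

94 in base 3 is 10111.
Digit sum: 1+0+1+1+1 = 4.

4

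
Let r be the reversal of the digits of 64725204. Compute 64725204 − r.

Reverse of 64725204 is 40252746.
64725204 − 40252746 = 24472458

24472458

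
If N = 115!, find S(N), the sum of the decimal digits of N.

648

115! = 292509369349301569068815180481773552003419272043053514672100535242441942363589054622883930786268803187059211939585703515345785120071002251720730101703194015956992000000000000000000000000000
Sum of its 189 digits: 648.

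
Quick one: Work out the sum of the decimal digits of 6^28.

90

6^28 = 6140942214464815497216
Sum of its 22 digits: 90.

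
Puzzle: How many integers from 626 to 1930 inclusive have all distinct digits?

The integers in [626, 1930] that have all distinct digits: 627, 628, 629, 630, 631, 632, …, 1928, 1930.
730 qualify.

730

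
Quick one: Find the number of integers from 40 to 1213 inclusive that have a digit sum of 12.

90

The integers in [40, 1213] that have a digit sum of 12: 48, 57, 66, 75, 84, 93, …, 1191, 1209.
90 qualify.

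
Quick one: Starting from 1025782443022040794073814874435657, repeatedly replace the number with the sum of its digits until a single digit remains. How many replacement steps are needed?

3

1025782443022040794073814874435657 → 136 → 10 → 1 (3 steps)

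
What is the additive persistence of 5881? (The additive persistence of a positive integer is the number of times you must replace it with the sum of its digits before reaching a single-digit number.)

2

5881 → 22 → 4 (2 steps)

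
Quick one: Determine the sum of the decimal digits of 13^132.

721

13^132 = 1097798175089584955399483593448375662169825290015520049835855389660230376075864805000966421026881828676055209255731374998704898695057245805656699281
Sum of its 148 digits: 721.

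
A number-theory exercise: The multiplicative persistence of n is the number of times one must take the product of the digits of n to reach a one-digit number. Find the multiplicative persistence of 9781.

9781 → 504 → 0 (2 steps)

2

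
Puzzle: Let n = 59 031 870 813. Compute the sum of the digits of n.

45

5+9+0+3+1+8+7+0+8+1+3 = 45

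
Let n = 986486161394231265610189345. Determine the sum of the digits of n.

9+8+6+4+8+6+1+6+1+3+9+4+2+3+1+2+6+5+6+1+0+1+8+9+3+4+5 = 121

121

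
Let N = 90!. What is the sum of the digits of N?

585

90! = 1485715964481761497309522733620825737885569961284688766942216863704985393094065876545992131370884059645617234469978112000000000000000000000
Sum of its 139 digits: 585.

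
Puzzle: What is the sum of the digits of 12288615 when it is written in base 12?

12288615 in base 12 is 4147573.
Digit sum: 4+1+4+7+5+7+3 = 31.

31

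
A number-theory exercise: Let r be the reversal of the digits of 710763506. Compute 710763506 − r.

Reverse of 710763506 is 605367017.
710763506 − 605367017 = 105396489

105396489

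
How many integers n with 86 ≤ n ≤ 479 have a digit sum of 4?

The integers in [86, 479] that have a digit sum of 4: 103, 112, 121, 130, 202, 211, 220, 301, 310, 400.
10 qualify.

10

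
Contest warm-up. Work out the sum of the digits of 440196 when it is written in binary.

10

440196 in base 2 is 1101011011110000100.
Digit sum: 1+1+0+1+0+1+1+0+1+1+1+1+0+0+0+0+1+0+0 = 10.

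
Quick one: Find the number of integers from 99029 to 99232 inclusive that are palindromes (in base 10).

2

The integers in [99029, 99232] that are palindromes (in base 10): 99099, 99199.
2 qualify.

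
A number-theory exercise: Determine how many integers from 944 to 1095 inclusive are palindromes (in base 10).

7

The integers in [944, 1095] that are palindromes (in base 10): 949, 959, 969, 979, 989, 999, 1001.
7 qualify.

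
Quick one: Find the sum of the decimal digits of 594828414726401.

65

5+9+4+8+2+8+4+1+4+7+2+6+4+0+1 = 65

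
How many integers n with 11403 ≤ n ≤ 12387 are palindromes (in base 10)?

The integers in [11403, 12387] that are palindromes (in base 10): 11411, 11511, 11611, 11711, 11811, 11911, 12021, 12121, 12221, 12321.
10 qualify.

10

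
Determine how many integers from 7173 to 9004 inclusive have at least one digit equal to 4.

508

The integers in [7173, 9004] that have at least one digit equal to 4: 7174, 7184, 7194, 7204, 7214, 7224, …, 8994, 9004.
508 qualify.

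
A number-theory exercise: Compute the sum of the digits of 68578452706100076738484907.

6+8+5+7+8+4+5+2+7+0+6+1+0+0+0+7+6+7+3+8+4+8+4+9+0+7 = 122

122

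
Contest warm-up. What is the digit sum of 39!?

189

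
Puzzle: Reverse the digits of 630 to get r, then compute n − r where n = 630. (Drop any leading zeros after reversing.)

594

Reverse of 630 is 36.
630 − 36 = 594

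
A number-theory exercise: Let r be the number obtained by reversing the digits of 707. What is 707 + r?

1414

Reverse of 707 is 707.
707 + 707 = 1414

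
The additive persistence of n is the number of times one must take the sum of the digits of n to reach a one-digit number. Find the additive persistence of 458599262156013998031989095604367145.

458599262156013998031989095604367145 → 172 → 10 → 1 (3 steps)

3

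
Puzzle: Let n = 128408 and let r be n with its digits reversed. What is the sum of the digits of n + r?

Reversal of 128408 is 804821; 128408 + 804821 = 933229.
Digit sum of 933229: 9+3+3+2+2+9 = 28.

28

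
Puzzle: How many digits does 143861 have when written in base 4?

9

143861 in base 4 is 203013311, which has 9 digits.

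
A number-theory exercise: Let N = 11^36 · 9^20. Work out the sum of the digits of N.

261

11^36 · 9^20 = 375826028361343312655254782688725192507849989090785150161
Sum of its 57 digits: 261.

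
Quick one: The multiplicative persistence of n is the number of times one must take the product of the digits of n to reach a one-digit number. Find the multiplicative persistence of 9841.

9841 → 288 → 128 → 16 → 6 (4 steps)

4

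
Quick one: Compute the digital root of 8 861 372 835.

8+8+6+1+3+7+2+8+3+5 = 51
5+1 = 6

6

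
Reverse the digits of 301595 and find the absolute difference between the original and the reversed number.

293508

Reverse of 301595 is 595103.
|301595 − 595103| = 293508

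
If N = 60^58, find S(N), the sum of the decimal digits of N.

60^58 = 13576021661302571524811875631604056629350236160000000000000000000000000000000000000000000000000000000000
Sum of its 104 digits: 171.

171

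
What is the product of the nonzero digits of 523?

30

5×2×3 = 30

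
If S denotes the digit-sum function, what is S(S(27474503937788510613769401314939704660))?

16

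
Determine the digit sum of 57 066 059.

5+7+0+6+6+0+5+9 = 38

38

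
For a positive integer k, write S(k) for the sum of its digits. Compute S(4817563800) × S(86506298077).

2436

S(4817563800) = 4+8+1+7+5+6+3+8+0+0 = 42.
S(86506298077) = 8+6+5+0+6+2+9+8+0+7+7 = 58.
42 · 58 = 2436.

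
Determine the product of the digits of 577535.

18375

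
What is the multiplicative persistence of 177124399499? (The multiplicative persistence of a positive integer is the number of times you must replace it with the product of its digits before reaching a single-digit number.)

2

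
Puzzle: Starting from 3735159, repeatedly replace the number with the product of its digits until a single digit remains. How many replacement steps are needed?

3735159 → 14175 → 140 → 0 (3 steps)

3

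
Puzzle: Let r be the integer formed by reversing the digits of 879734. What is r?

437978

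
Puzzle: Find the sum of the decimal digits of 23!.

99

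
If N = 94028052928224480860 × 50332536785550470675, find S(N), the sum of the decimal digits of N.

94028052928224480860 × 50332536785550470675 = 4732670432883545333387813891630528780500
Sum of its 40 digits: 172.

172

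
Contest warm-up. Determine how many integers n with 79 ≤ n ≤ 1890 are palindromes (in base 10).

The integers in [79, 1890] that are palindromes (in base 10): 88, 99, 101, 111, 121, 131, …, 1771, 1881.
101 qualify.

101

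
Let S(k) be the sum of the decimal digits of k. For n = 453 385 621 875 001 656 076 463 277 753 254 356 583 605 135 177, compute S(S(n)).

First digit sum: 208.
2+0+8 = 10.

10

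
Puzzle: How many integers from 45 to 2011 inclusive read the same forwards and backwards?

The integers in [45, 2011] that read the same forwards and backwards: 55, 66, 77, 88, 99, 101, …, 1991, 2002.
106 qualify.

106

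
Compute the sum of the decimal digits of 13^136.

670

13^136 = 31354213678733635911164650912479057287232380108133268143361865784085839771102774695632601950948771908816812831552943801338010611629529997455360988164641
Sum of its 152 digits: 670.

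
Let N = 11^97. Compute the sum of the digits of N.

398

11^97 = 103535780163953945786013051631026572323548694215165037063459636004169686022181124545004627721606706571
Sum of its 102 digits: 398.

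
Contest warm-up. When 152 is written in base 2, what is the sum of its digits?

3

152 in base 2 is 10011000.
Digit sum: 1+0+0+1+1+0+0+0 = 3.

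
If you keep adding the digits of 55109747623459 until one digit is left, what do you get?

5+5+1+0+9+7+4+7+6+2+3+4+5+9 = 67
6+7 = 13
1+3 = 4

4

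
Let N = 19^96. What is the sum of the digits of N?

514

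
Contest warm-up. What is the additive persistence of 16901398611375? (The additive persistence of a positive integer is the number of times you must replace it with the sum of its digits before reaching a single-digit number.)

2

16901398611375 → 60 → 6 (2 steps)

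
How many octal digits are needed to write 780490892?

780490892 in base 8 is 5641254214, which has 10 digits.

10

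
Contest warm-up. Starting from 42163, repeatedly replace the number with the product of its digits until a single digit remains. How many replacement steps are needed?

3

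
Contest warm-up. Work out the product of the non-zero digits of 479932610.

4×7×9×9×3×2×6×1 = 81648

81648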